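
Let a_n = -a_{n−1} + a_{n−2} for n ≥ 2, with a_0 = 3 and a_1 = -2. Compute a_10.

With companion matrix Q = [[-1, 1], [1, 0]], [a_n, a_{n−1}]ᵀ = Q·[a_{n−1}, a_{n−2}]ᵀ, so [a_10, a_9]ᵀ = Q⁹·[a_1, a_0]ᵀ.
Q⁹ = [[-55, 34], [34, -21]], giving [a_10, a_9]ᵀ = [[212], [-131]].

212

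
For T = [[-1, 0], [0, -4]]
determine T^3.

[[-1, 0], [0, -64]]

T^2 = [[1, 0], [0, 16]]
T^3 = [[-1, 0], [0, -64]]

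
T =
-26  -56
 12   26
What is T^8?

[[256, 0], [0, 256]]

tr T = 0 and det T = -4, so the characteristic polynomial is λ² − (0)λ + (-4) with roots -2 and 2.
Eigenvectors give P = [[7, -2], [-3, 1]] with P⁻¹ = [[1, 2], [3, 7]], and T = P·diag(-2, 2)·P⁻¹.
Then T^8 = P·diag(256, 256)·P⁻¹ = [[1792, -512], [-768, 256]] · [[1, 2], [3, 7]] = [[256, 0], [0, 256]].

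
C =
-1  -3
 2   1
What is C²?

[[-5, 0], [0, -5]]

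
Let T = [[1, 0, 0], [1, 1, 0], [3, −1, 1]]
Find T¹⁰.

T = I + N where N = [[0, 0, 0], [1, 0, 0], [3, −1, 0]] is strictly lower-triangular, so N³ = 0.
(I + N)¹⁰ = I + 10·N + 45·N² = [[1, 0, 0], [10, 1, 0], [−15, −10, 1]].

[[1, 0, 0], [10, 1, 0], [−15, −10, 1]]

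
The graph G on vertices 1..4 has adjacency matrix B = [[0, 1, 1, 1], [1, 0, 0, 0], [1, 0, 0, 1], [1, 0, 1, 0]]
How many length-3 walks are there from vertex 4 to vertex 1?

4

The number of length-3 walks from vertex 4 to vertex 1 is entry (4,1) of B^3, where B is the adjacency matrix.
B^2 = [[3, 0, 1, 1], [0, 1, 1, 1], [1, 1, 2, 1], [1, 1, 1, 2]]
B^3 = [[2, 3, 4, 4], [3, 0, 1, 1], [4, 1, 2, 3], [4, 1, 3, 2]]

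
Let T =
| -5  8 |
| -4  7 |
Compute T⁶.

[[-727, 1456], [-728, 1457]]

tr T = 2 and det T = -3, so the characteristic polynomial is λ² − (2)λ + (-3) with roots 3 and -1.
Eigenvectors give P = [[1, 2], [1, 1]] with P⁻¹ = [[-1, 2], [1, -1]], and T = P·diag(3, -1)·P⁻¹.
Then T⁶ = P·diag(729, 1)·P⁻¹ = [[729, 2], [729, 1]] · [[-1, 2], [1, -1]] = [[-727, 1456], [-728, 1457]].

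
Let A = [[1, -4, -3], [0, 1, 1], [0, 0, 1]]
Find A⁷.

A = I + N where N = [[0, -4, -3], [0, 0, 1], [0, 0, 0]] is strictly upper-triangular, so N³ = 0.
(I + N)⁷ = I + 7·N + 21·N² = [[1, -28, -105], [0, 1, 7], [0, 0, 1]].

[[1, -28, -105], [0, 1, 7], [0, 0, 1]]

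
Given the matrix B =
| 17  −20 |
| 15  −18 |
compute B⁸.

tr B = −1 and det B = −6, so the characteristic polynomial is λ² − (−1)λ + (−6) with roots −3 and 2.
Eigenvectors give P = [[1, 4], [1, 3]] with P⁻¹ = [[−3, 4], [1, −1]], and B = P·diag(−3, 2)·P⁻¹.
Then B⁸ = P·diag(6561, 256)·P⁻¹ = [[6561, 1024], [6561, 768]] · [[−3, 4], [1, −1]] = [[−18659, 25220], [−18915, 25476]].

[[−18659, 25220], [−18915, 25476]]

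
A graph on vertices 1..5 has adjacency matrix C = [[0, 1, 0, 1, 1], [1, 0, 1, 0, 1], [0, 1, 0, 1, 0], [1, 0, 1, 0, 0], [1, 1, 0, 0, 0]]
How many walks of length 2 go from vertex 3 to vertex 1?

The number of length-2 walks from vertex 3 to vertex 1 is entry (3,1) of C^2, where C is the adjacency matrix.
C^2 = [[3, 1, 2, 0, 1], [1, 3, 0, 2, 1], [2, 0, 2, 0, 1], [0, 2, 0, 2, 1], [1, 1, 1, 1, 2]]

2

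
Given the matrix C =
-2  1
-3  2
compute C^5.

[[-2, 1], [-3, 2]]

C² = I (check: tr C = 0 and det C = -1), so C^5 = C since 5 is odd.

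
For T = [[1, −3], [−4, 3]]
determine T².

[[13, −12], [−16, 21]]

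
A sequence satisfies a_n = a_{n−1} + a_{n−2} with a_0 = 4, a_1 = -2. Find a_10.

With companion matrix A = [[1, 1], [1, 0]], [a_n, a_{n−1}]ᵀ = A·[a_{n−1}, a_{n−2}]ᵀ, so [a_10, a_9]ᵀ = A⁹·[a_1, a_0]ᵀ.
A⁹ = [[55, 34], [34, 21]], giving [a_10, a_9]ᵀ = [[26], [16]].

26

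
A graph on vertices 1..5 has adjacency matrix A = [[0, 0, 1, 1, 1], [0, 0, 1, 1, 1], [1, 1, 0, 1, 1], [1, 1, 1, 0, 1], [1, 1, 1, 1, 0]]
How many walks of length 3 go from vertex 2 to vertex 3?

10

The number of length-3 walks from vertex 2 to vertex 3 is entry (2,3) of A³, where A is the adjacency matrix.
A² = [[3, 3, 2, 2, 2], [3, 3, 2, 2, 2], [2, 2, 4, 3, 3], [2, 2, 3, 4, 3], [2, 2, 3, 3, 4]]
A³ = [[6, 6, 10, 10, 10], [6, 6, 10, 10, 10], [10, 10, 10, 11, 11], [10, 10, 11, 10, 11], [10, 10, 11, 11, 10]]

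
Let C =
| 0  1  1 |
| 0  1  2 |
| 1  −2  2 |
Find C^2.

[[1, −1, 4], [2, −3, 6], [2, −5, 1]]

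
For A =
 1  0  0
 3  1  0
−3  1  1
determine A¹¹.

A = I + N where N = [[0, 0, 0], [3, 0, 0], [−3, 1, 0]] is strictly lower-triangular, so N³ = 0.
(I + N)¹¹ = I + 11·N + 55·N² = [[1, 0, 0], [33, 1, 0], [132, 11, 1]].

[[1, 0, 0], [33, 1, 0], [132, 11, 1]]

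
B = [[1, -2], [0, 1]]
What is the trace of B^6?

B = I + N where N = [[0, -2], [0, 0]] is strictly upper-triangular, so N^2 = 0.
(I + N)^6 = I + 6·N = [[1, -12], [0, 1]].

2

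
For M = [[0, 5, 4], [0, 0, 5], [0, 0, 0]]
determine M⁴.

[[0, 0, 0], [0, 0, 0], [0, 0, 0]]

M is strictly triangular, hence nilpotent: M³ = 0, so M⁴ = 0.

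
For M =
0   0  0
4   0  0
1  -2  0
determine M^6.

[[0, 0, 0], [0, 0, 0], [0, 0, 0]]

M is strictly triangular, hence nilpotent: M^3 = 0, so M^6 = 0.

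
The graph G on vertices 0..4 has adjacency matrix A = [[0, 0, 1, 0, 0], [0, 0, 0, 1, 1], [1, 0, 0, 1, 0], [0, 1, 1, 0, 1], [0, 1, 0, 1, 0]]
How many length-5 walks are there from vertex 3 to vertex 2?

16

The number of length-5 walks from vertex 3 to vertex 2 is entry (3,2) of A⁵, where A is the adjacency matrix.
A² = [[1, 0, 0, 1, 0], [0, 2, 1, 1, 1], [0, 1, 2, 0, 1], [1, 1, 0, 3, 1], [0, 1, 1, 1, 2]]
A³ = [[0, 1, 2, 0, 1], [1, 2, 1, 4, 3], [2, 1, 0, 4, 1], [0, 4, 4, 2, 4], [1, 3, 1, 4, 2]]
A⁴ = [[2, 1, 0, 4, 1], [1, 7, 5, 6, 6], [0, 5, 6, 2, 5], [4, 6, 2, 12, 6], [1, 6, 5, 6, 7]]
A⁵ = [[0, 5, 6, 2, 5], [5, 12, 7, 18, 13], [6, 7, 2, 16, 7], [2, 18, 16, 14, 18], [5, 13, 7, 18, 12]]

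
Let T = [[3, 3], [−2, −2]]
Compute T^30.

[[3, 3], [−2, −2]]

T² = T (a projection; rank 1, trace 1), so T^30 = T.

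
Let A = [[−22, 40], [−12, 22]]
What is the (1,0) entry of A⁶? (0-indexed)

tr A = 0 and det A = −4, so the characteristic polynomial is λ² − (0)λ + (−4) with roots 2 and −2.
Eigenvectors give P = [[−5, 2], [−3, 1]] with P⁻¹ = [[1, −2], [3, −5]], and A = P·diag(2, −2)·P⁻¹.
Then A⁶ = P·diag(64, 64)·P⁻¹ = [[−320, 128], [−192, 64]] · [[1, −2], [3, −5]] = [[64, 0], [0, 64]].

0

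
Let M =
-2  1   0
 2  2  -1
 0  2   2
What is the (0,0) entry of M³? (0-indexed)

-12

M² = [[6, 0, -1], [0, 4, -4], [4, 8, 2]]
M³ = [[-12, 4, -2], [8, 0, -12], [8, 24, -4]]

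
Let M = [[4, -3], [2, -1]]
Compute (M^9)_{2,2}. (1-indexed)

tr M = 3 and det M = 2, so the characteristic polynomial is λ² − (3)λ + (2) with roots 1 and 2.
Eigenvectors give P = [[1, 3], [1, 2]] with P⁻¹ = [[-2, 3], [1, -1]], and M = P·diag(1, 2)·P⁻¹.
Then M^9 = P·diag(1, 512)·P⁻¹ = [[1, 1536], [1, 1024]] · [[-2, 3], [1, -1]] = [[1534, -1533], [1022, -1021]].

-1021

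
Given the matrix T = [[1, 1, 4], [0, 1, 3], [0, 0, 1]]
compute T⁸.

T = I + N where N = [[0, 1, 4], [0, 0, 3], [0, 0, 0]] is strictly upper-triangular, so N³ = 0.
(I + N)⁸ = I + 8·N + 28·N² = [[1, 8, 116], [0, 1, 24], [0, 0, 1]].

[[1, 8, 116], [0, 1, 24], [0, 0, 1]]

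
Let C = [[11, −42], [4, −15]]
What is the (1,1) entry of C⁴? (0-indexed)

561

tr C = −4 and det C = 3, so the characteristic polynomial is λ² − (−4)λ + (3) with roots −1 and −3.
Eigenvectors give P = [[7, 3], [2, 1]] with P⁻¹ = [[1, −3], [−2, 7]], and C = P·diag(−1, −3)·P⁻¹.
Then C⁴ = P·diag(1, 81)·P⁻¹ = [[7, 243], [2, 81]] · [[1, −3], [−2, 7]] = [[−479, 1680], [−160, 561]].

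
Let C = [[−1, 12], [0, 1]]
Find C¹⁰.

[[1, 0], [0, 1]]

C² = I (check: tr C = 0 and det C = −1), so C¹⁰ = I since 10 is even.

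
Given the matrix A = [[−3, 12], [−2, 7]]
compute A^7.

[[−4371, 13116], [−2186, 6559]]

tr A = 4 and det A = 3, so the characteristic polynomial is λ² − (4)λ + (3) with roots 3 and 1.
Eigenvectors give P = [[−2, −3], [−1, −1]] with P⁻¹ = [[1, −3], [−1, 2]], and A = P·diag(3, 1)·P⁻¹.
Then A^7 = P·diag(2187, 1)·P⁻¹ = [[−4374, −3], [−2187, −1]] · [[1, −3], [−1, 2]] = [[−4371, 13116], [−2186, 6559]].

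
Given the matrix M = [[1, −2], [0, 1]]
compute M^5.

M = I + N where N = [[0, −2], [0, 0]] is strictly upper-triangular, so N^2 = 0.
(I + N)^5 = I + 5·N = [[1, −10], [0, 1]].

[[1, −10], [0, 1]]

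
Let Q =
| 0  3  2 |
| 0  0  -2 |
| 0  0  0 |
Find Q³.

Q is strictly triangular, hence nilpotent: Q³ = 0, so Q³ = 0.

[[0, 0, 0], [0, 0, 0], [0, 0, 0]]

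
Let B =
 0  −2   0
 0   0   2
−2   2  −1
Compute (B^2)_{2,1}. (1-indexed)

−4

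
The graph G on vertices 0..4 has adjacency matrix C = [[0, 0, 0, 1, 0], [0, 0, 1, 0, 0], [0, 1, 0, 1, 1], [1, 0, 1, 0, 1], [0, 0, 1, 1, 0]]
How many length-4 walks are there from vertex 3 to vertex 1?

5

The number of length-4 walks from vertex 3 to vertex 1 is entry (3,1) of C⁴, where C is the adjacency matrix.
C² = [[1, 0, 1, 0, 1], [0, 1, 0, 1, 1], [1, 0, 3, 1, 1], [0, 1, 1, 3, 1], [1, 1, 1, 1, 2]]
C³ = [[0, 1, 1, 3, 1], [1, 0, 3, 1, 1], [1, 3, 2, 5, 4], [3, 1, 5, 2, 4], [1, 1, 4, 4, 2]]
C⁴ = [[3, 1, 5, 2, 4], [1, 3, 2, 5, 4], [5, 2, 12, 7, 7], [2, 5, 7, 12, 7], [4, 4, 7, 7, 8]]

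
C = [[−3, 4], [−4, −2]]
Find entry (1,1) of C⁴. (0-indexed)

−256

C² = [[−7, −20], [20, −12]]
C³ = [[101, 12], [−12, 104]]
C⁴ = [[−351, 380], [−380, −256]]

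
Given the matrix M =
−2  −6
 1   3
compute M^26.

[[−2, −6], [1, 3]]

M² = M (a projection; rank 1, trace 1), so M^26 = M.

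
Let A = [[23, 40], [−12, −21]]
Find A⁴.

[[481, 800], [−240, −399]]

tr A = 2 and det A = −3, so the characteristic polynomial is λ² − (2)λ + (−3) with roots 3 and −1.
Eigenvectors give P = [[−2, −5], [1, 3]] with P⁻¹ = [[−3, −5], [1, 2]], and A = P·diag(3, −1)·P⁻¹.
Then A⁴ = P·diag(81, 1)·P⁻¹ = [[−162, −5], [81, 3]] · [[−3, −5], [1, 2]] = [[481, 800], [−240, −399]].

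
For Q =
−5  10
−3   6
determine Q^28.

[[−5, 10], [−3, 6]]

Q² = Q (a projection; rank 1, trace 1), so Q^28 = Q.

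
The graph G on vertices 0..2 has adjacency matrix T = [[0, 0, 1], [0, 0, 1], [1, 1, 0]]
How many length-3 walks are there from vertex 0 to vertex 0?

The number of length-3 walks from vertex 0 to vertex 0 is entry (0,0) of T³, where T is the adjacency matrix.
T² = [[1, 1, 0], [1, 1, 0], [0, 0, 2]]
T³ = [[0, 0, 2], [0, 0, 2], [2, 2, 0]]

0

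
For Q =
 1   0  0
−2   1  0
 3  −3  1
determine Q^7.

Q = I + N where N = [[0, 0, 0], [−2, 0, 0], [3, −3, 0]] is strictly lower-triangular, so N^3 = 0.
(I + N)^7 = I + 7·N + 21·N^2 = [[1, 0, 0], [−14, 1, 0], [147, −21, 1]].

[[1, 0, 0], [−14, 1, 0], [147, −21, 1]]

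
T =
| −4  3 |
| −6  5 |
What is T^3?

[[−10, 9], [−18, 17]]

tr T = 1 and det T = −2, so the characteristic polynomial is λ² − (1)λ + (−2) with roots −1 and 2.
Eigenvectors give P = [[1, −1], [1, −2]] with P⁻¹ = [[2, −1], [1, −1]], and T = P·diag(−1, 2)·P⁻¹.
Then T^3 = P·diag(−1, 8)·P⁻¹ = [[−1, −8], [−1, −16]] · [[2, −1], [1, −1]] = [[−10, 9], [−18, 17]].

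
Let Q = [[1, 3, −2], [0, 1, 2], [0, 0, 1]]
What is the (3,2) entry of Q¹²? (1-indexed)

0

Q = I + N where N = [[0, 3, −2], [0, 0, 2], [0, 0, 0]] is strictly upper-triangular, so N³ = 0.
(I + N)¹² = I + 12·N + 66·N² = [[1, 36, 372], [0, 1, 24], [0, 0, 1]].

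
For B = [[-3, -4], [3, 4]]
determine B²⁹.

[[-3, -4], [3, 4]]

B² = B (a projection; rank 1, trace 1), so B²⁹ = B.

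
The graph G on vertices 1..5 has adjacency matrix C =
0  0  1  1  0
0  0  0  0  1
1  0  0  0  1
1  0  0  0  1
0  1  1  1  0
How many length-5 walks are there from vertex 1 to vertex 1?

0

The number of length-5 walks from vertex 1 to vertex 1 is entry (1,1) of C^5, where C is the adjacency matrix.
C^2 = [[2, 0, 0, 0, 2], [0, 1, 1, 1, 0], [0, 1, 2, 2, 0], [0, 1, 2, 2, 0], [2, 0, 0, 0, 3]]
C^3 = [[0, 2, 4, 4, 0], [2, 0, 0, 0, 3], [4, 0, 0, 0, 5], [4, 0, 0, 0, 5], [0, 3, 5, 5, 0]]
C^4 = [[8, 0, 0, 0, 10], [0, 3, 5, 5, 0], [0, 5, 9, 9, 0], [0, 5, 9, 9, 0], [10, 0, 0, 0, 13]]
C^5 = [[0, 10, 18, 18, 0], [10, 0, 0, 0, 13], [18, 0, 0, 0, 23], [18, 0, 0, 0, 23], [0, 13, 23, 23, 0]]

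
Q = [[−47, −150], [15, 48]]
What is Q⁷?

tr Q = 1 and det Q = −6, so the characteristic polynomial is λ² − (1)λ + (−6) with roots 3 and −2.
Eigenvectors give P = [[−3, 10], [1, −3]] with P⁻¹ = [[3, 10], [1, 3]], and Q = P·diag(3, −2)·P⁻¹.
Then Q⁷ = P·diag(2187, −128)·P⁻¹ = [[−6561, −1280], [2187, 384]] · [[3, 10], [1, 3]] = [[−20963, −69450], [6945, 23022]].

[[−20963, −69450], [6945, 23022]]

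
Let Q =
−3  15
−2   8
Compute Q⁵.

tr Q = 5 and det Q = 6, so the characteristic polynomial is λ² − (5)λ + (6) with roots 2 and 3.
Eigenvectors give P = [[3, −5], [1, −2]] with P⁻¹ = [[2, −5], [1, −3]], and Q = P·diag(2, 3)·P⁻¹.
Then Q⁵ = P·diag(32, 243)·P⁻¹ = [[96, −1215], [32, −486]] · [[2, −5], [1, −3]] = [[−1023, 3165], [−422, 1298]].

[[−1023, 3165], [−422, 1298]]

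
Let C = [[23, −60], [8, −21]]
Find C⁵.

tr C = 2 and det C = −3, so the characteristic polynomial is λ² − (2)λ + (−3) with roots −1 and 3.
Eigenvectors give P = [[−5, −3], [−2, −1]] with P⁻¹ = [[1, −3], [−2, 5]], and C = P·diag(−1, 3)·P⁻¹.
Then C⁵ = P·diag(−1, 243)·P⁻¹ = [[5, −729], [2, −243]] · [[1, −3], [−2, 5]] = [[1463, −3660], [488, −1221]].

[[1463, −3660], [488, −1221]]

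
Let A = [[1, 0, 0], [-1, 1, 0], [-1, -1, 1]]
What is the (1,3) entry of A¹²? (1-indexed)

A = I + N where N = [[0, 0, 0], [-1, 0, 0], [-1, -1, 0]] is strictly lower-triangular, so N³ = 0.
(I + N)¹² = I + 12·N + 66·N² = [[1, 0, 0], [-12, 1, 0], [54, -12, 1]].

0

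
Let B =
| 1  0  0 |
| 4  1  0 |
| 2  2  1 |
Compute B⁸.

B = I + N where N = [[0, 0, 0], [4, 0, 0], [2, 2, 0]] is strictly lower-triangular, so N³ = 0.
(I + N)⁸ = I + 8·N + 28·N² = [[1, 0, 0], [32, 1, 0], [240, 16, 1]].

[[1, 0, 0], [32, 1, 0], [240, 16, 1]]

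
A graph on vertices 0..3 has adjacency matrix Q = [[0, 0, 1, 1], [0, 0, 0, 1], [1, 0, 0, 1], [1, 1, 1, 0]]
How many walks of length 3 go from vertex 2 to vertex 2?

2

The number of length-3 walks from vertex 2 to vertex 2 is entry (2,2) of Q^3, where Q is the adjacency matrix.
Q^2 = [[2, 1, 1, 1], [1, 1, 1, 0], [1, 1, 2, 1], [1, 0, 1, 3]]
Q^3 = [[2, 1, 3, 4], [1, 0, 1, 3], [3, 1, 2, 4], [4, 3, 4, 2]]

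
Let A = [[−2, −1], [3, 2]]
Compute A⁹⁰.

[[1, 0], [0, 1]]

A² = I (check: tr A = 0 and det A = −1), so A⁹⁰ = I since 90 is even.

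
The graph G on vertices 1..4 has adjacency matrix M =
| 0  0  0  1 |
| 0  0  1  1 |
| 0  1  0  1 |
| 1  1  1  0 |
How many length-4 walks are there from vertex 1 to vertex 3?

The number of length-4 walks from vertex 1 to vertex 3 is entry (1,3) of M⁴, where M is the adjacency matrix.
M² = [[1, 1, 1, 0], [1, 2, 1, 1], [1, 1, 2, 1], [0, 1, 1, 3]]
M³ = [[0, 1, 1, 3], [1, 2, 3, 4], [1, 3, 2, 4], [3, 4, 4, 2]]
M⁴ = [[3, 4, 4, 2], [4, 7, 6, 6], [4, 6, 7, 6], [2, 6, 6, 11]]

4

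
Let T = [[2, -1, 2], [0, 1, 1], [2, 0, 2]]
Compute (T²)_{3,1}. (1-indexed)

8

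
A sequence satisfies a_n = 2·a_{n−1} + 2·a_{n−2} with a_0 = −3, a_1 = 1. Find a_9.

With companion matrix T = [[2, 2], [1, 0]], [a_n, a_{n−1}]ᵀ = T·[a_{n−1}, a_{n−2}]ᵀ, so [a_9, a_8]ᵀ = T^8·[a_1, a_0]ᵀ.
T^8 = [[2448, 1792], [896, 656]], giving [a_9, a_8]ᵀ = [[−2928], [−1072]].

−2928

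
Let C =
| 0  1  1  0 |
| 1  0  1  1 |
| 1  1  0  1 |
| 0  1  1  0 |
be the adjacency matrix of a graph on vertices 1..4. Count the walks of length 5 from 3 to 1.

29

The number of length-5 walks from vertex 3 to vertex 1 is entry (3,1) of C⁵, where C is the adjacency matrix.
C² = [[2, 1, 1, 2], [1, 3, 2, 1], [1, 2, 3, 1], [2, 1, 1, 2]]
C³ = [[2, 5, 5, 2], [5, 4, 5, 5], [5, 5, 4, 5], [2, 5, 5, 2]]
C⁴ = [[10, 9, 9, 10], [9, 15, 14, 9], [9, 14, 15, 9], [10, 9, 9, 10]]
C⁵ = [[18, 29, 29, 18], [29, 32, 33, 29], [29, 33, 32, 29], [18, 29, 29, 18]]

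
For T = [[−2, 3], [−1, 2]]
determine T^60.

T² = I (check: tr T = 0 and det T = −1), so T^60 = I since 60 is even.

[[1, 0], [0, 1]]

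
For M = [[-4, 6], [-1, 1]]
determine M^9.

[[-1534, 3066], [-511, 1021]]

tr M = -3 and det M = 2, so the characteristic polynomial is λ² − (-3)λ + (2) with roots -1 and -2.
Eigenvectors give P = [[-2, 3], [-1, 1]] with P⁻¹ = [[1, -3], [1, -2]], and M = P·diag(-1, -2)·P⁻¹.
Then M^9 = P·diag(-1, -512)·P⁻¹ = [[2, -1536], [1, -512]] · [[1, -3], [1, -2]] = [[-1534, 3066], [-511, 1021]].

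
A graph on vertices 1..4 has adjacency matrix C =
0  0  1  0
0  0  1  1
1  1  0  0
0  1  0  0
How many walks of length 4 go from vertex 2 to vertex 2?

5

The number of length-4 walks from vertex 2 to vertex 2 is entry (2,2) of C⁴, where C is the adjacency matrix.
C² = [[1, 1, 0, 0], [1, 2, 0, 0], [0, 0, 2, 1], [0, 0, 1, 1]]
C³ = [[0, 0, 2, 1], [0, 0, 3, 2], [2, 3, 0, 0], [1, 2, 0, 0]]
C⁴ = [[2, 3, 0, 0], [3, 5, 0, 0], [0, 0, 5, 3], [0, 0, 3, 2]]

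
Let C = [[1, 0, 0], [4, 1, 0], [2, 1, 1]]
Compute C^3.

[[1, 0, 0], [12, 1, 0], [18, 3, 1]]

C = I + N where N = [[0, 0, 0], [4, 0, 0], [2, 1, 0]] is strictly lower-triangular, so N^3 = 0.
(I + N)^3 = I + 3·N + 3·N^2 = [[1, 0, 0], [12, 1, 0], [18, 3, 1]].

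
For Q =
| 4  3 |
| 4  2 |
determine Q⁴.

[[1216, 792], [1056, 688]]

Q² = [[28, 18], [24, 16]]
Q³ = [[184, 120], [160, 104]]
Q⁴ = [[1216, 792], [1056, 688]]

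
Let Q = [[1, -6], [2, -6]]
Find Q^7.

tr Q = -5 and det Q = 6, so the characteristic polynomial is λ² − (-5)λ + (6) with roots -2 and -3.
Eigenvectors give P = [[2, -3], [1, -2]] with P⁻¹ = [[2, -3], [1, -2]], and Q = P·diag(-2, -3)·P⁻¹.
Then Q^7 = P·diag(-128, -2187)·P⁻¹ = [[-256, 6561], [-128, 4374]] · [[2, -3], [1, -2]] = [[6049, -12354], [4118, -8364]].

[[6049, -12354], [4118, -8364]]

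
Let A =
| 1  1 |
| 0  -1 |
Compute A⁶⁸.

[[1, 0], [0, 1]]

A² = I (check: tr A = 0 and det A = -1), so A⁶⁸ = I since 68 is even.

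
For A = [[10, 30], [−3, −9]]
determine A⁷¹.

[[10, 30], [−3, −9]]

A² = A (a projection; rank 1, trace 1), so A⁷¹ = A.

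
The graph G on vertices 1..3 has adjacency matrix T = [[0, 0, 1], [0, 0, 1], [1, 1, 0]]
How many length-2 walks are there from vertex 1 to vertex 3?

The number of length-2 walks from vertex 1 to vertex 3 is entry (1,3) of T², where T is the adjacency matrix.
T² = [[1, 1, 0], [1, 1, 0], [0, 0, 2]]

0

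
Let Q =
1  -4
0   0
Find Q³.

Q² = [[1, -4], [0, 0]]
Q³ = [[1, -4], [0, 0]]

[[1, -4], [0, 0]]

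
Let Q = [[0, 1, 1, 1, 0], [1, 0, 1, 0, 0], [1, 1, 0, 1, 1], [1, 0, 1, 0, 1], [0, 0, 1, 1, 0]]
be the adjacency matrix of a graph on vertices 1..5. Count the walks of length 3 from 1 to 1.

4

The number of length-3 walks from vertex 1 to vertex 1 is entry (1,1) of Q^3, where Q is the adjacency matrix.
Q^2 = [[3, 1, 2, 1, 2], [1, 2, 1, 2, 1], [2, 1, 4, 2, 1], [1, 2, 2, 3, 1], [2, 1, 1, 1, 2]]
Q^3 = [[4, 5, 7, 7, 3], [5, 2, 6, 3, 3], [7, 6, 6, 7, 6], [7, 3, 7, 4, 5], [3, 3, 6, 5, 2]]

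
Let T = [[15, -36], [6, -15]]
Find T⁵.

tr T = 0 and det T = -9, so the characteristic polynomial is λ² − (0)λ + (-9) with roots 3 and -3.
Eigenvectors give P = [[3, -2], [1, -1]] with P⁻¹ = [[1, -2], [1, -3]], and T = P·diag(3, -3)·P⁻¹.
Then T⁵ = P·diag(243, -243)·P⁻¹ = [[729, 486], [243, 243]] · [[1, -2], [1, -3]] = [[1215, -2916], [486, -1215]].

[[1215, -2916], [486, -1215]]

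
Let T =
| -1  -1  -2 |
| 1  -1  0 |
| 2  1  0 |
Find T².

[[-4, 0, 2], [-2, 0, -2], [-1, -3, -4]]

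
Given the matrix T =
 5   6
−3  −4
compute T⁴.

tr T = 1 and det T = −2, so the characteristic polynomial is λ² − (1)λ + (−2) with roots −1 and 2.
Eigenvectors give P = [[−1, −2], [1, 1]] with P⁻¹ = [[1, 2], [−1, −1]], and T = P·diag(−1, 2)·P⁻¹.
Then T⁴ = P·diag(1, 16)·P⁻¹ = [[−1, −32], [1, 16]] · [[1, 2], [−1, −1]] = [[31, 30], [−15, −14]].

[[31, 30], [−15, −14]]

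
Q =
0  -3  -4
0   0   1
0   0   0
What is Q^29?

Q is strictly triangular, hence nilpotent: Q^3 = 0, so Q^29 = 0.

[[0, 0, 0], [0, 0, 0], [0, 0, 0]]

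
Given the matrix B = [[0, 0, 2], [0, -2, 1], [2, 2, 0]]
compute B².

[[4, 4, 0], [2, 6, -2], [0, -4, 6]]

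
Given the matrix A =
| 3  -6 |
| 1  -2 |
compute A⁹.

A² = A (a projection; rank 1, trace 1), so A⁹ = A.

[[3, -6], [1, -2]]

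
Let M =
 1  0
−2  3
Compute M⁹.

[[1, 0], [−19682, 19683]]

tr M = 4 and det M = 3, so the characteristic polynomial is λ² − (4)λ + (3) with roots 1 and 3.
Eigenvectors give P = [[−1, 0], [−1, −1]] with P⁻¹ = [[−1, 0], [1, −1]], and M = P·diag(1, 3)·P⁻¹.
Then M⁹ = P·diag(1, 19683)·P⁻¹ = [[−1, 0], [−1, −19683]] · [[−1, 0], [1, −1]] = [[1, 0], [−19682, 19683]].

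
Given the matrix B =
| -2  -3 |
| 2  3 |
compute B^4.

[[-2, -3], [2, 3]]

B² = B (a projection; rank 1, trace 1), so B^4 = B.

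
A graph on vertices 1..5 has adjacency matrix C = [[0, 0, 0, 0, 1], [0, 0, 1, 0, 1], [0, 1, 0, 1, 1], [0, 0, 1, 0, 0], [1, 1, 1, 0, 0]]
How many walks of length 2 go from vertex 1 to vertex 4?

The number of length-2 walks from vertex 1 to vertex 4 is entry (1,4) of C², where C is the adjacency matrix.
C² = [[1, 1, 1, 0, 0], [1, 2, 1, 1, 1], [1, 1, 3, 0, 1], [0, 1, 0, 1, 1], [0, 1, 1, 1, 3]]

0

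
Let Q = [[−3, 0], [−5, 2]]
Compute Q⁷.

[[−2187, 0], [−2315, 128]]

tr Q = −1 and det Q = −6, so the characteristic polynomial is λ² − (−1)λ + (−6) with roots −3 and 2.
Eigenvectors give P = [[1, 0], [1, −1]] with P⁻¹ = [[1, 0], [1, −1]], and Q = P·diag(−3, 2)·P⁻¹.
Then Q⁷ = P·diag(−2187, 128)·P⁻¹ = [[−2187, 0], [−2187, −128]] · [[1, 0], [1, −1]] = [[−2187, 0], [−2315, 128]].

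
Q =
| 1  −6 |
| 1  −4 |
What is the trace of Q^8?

tr Q = −3 and det Q = 2, so the characteristic polynomial is λ² − (−3)λ + (2) with roots −1 and −2.
Eigenvectors give P = [[3, −2], [1, −1]] with P⁻¹ = [[1, −2], [1, −3]], and Q = P·diag(−1, −2)·P⁻¹.
Then Q^8 = P·diag(1, 256)·P⁻¹ = [[3, −512], [1, −256]] · [[1, −2], [1, −3]] = [[−509, 1530], [−255, 766]].

257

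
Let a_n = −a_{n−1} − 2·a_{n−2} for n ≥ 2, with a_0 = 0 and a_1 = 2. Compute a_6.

−10

With companion matrix Q = [[−1, −2], [1, 0]], [a_n, a_{n−1}]ᵀ = Q·[a_{n−1}, a_{n−2}]ᵀ, so [a_6, a_5]ᵀ = Q⁵·[a_1, a_0]ᵀ.
Q⁵ = [[−5, 2], [−1, −6]], giving [a_6, a_5]ᵀ = [[−10], [−2]].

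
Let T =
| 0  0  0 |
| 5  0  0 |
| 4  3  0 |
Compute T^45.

T is strictly triangular, hence nilpotent: T^3 = 0, so T^45 = 0.

[[0, 0, 0], [0, 0, 0], [0, 0, 0]]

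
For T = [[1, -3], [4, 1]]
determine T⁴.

T² = [[-11, -6], [8, -11]]
T³ = [[-35, 27], [-36, -35]]
T⁴ = [[73, 132], [-176, 73]]

[[73, 132], [-176, 73]]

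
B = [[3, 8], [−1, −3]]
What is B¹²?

[[1, 0], [0, 1]]

B² = I (check: tr B = 0 and det B = −1), so B¹² = I since 12 is even.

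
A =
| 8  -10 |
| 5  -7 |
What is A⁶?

tr A = 1 and det A = -6, so the characteristic polynomial is λ² − (1)λ + (-6) with roots 3 and -2.
Eigenvectors give P = [[-2, -1], [-1, -1]] with P⁻¹ = [[-1, 1], [1, -2]], and A = P·diag(3, -2)·P⁻¹.
Then A⁶ = P·diag(729, 64)·P⁻¹ = [[-1458, -64], [-729, -64]] · [[-1, 1], [1, -2]] = [[1394, -1330], [665, -601]].

[[1394, -1330], [665, -601]]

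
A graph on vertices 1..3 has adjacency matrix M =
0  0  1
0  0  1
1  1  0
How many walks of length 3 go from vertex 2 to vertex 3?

The number of length-3 walks from vertex 2 to vertex 3 is entry (2,3) of M³, where M is the adjacency matrix.
M² = [[1, 1, 0], [1, 1, 0], [0, 0, 2]]
M³ = [[0, 0, 2], [0, 0, 2], [2, 2, 0]]

2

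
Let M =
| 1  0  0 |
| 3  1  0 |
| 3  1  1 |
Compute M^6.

M = I + N where N = [[0, 0, 0], [3, 0, 0], [3, 1, 0]] is strictly lower-triangular, so N^3 = 0.
(I + N)^6 = I + 6·N + 15·N^2 = [[1, 0, 0], [18, 1, 0], [63, 6, 1]].

[[1, 0, 0], [18, 1, 0], [63, 6, 1]]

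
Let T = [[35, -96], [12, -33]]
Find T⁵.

[[2195, -5856], [732, -1953]]

tr T = 2 and det T = -3, so the characteristic polynomial is λ² − (2)λ + (-3) with roots -1 and 3.
Eigenvectors give P = [[-8, -3], [-3, -1]] with P⁻¹ = [[1, -3], [-3, 8]], and T = P·diag(-1, 3)·P⁻¹.
Then T⁵ = P·diag(-1, 243)·P⁻¹ = [[8, -729], [3, -243]] · [[1, -3], [-3, 8]] = [[2195, -5856], [732, -1953]].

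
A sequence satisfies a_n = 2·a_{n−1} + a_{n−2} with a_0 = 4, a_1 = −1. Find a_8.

268

With companion matrix M = [[2, 1], [1, 0]], [a_n, a_{n−1}]ᵀ = M·[a_{n−1}, a_{n−2}]ᵀ, so [a_8, a_7]ᵀ = M^7·[a_1, a_0]ᵀ.
M^7 = [[408, 169], [169, 70]], giving [a_8, a_7]ᵀ = [[268], [111]].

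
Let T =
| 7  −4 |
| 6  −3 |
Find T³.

tr T = 4 and det T = 3, so the characteristic polynomial is λ² − (4)λ + (3) with roots 3 and 1.
Eigenvectors give P = [[−1, 2], [−1, 3]] with P⁻¹ = [[−3, 2], [−1, 1]], and T = P·diag(3, 1)·P⁻¹.
Then T³ = P·diag(27, 1)·P⁻¹ = [[−27, 2], [−27, 3]] · [[−3, 2], [−1, 1]] = [[79, −52], [78, −51]].

[[79, −52], [78, −51]]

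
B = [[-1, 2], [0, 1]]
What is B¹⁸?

B² = I (check: tr B = 0 and det B = -1), so B¹⁸ = I since 18 is even.

[[1, 0], [0, 1]]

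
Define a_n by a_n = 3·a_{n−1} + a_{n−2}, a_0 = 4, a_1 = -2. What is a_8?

-3098

With companion matrix A = [[3, 1], [1, 0]], [a_n, a_{n−1}]ᵀ = A·[a_{n−1}, a_{n−2}]ᵀ, so [a_8, a_7]ᵀ = A⁷·[a_1, a_0]ᵀ.
A⁷ = [[3927, 1189], [1189, 360]], giving [a_8, a_7]ᵀ = [[-3098], [-938]].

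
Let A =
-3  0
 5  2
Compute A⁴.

[[81, 0], [-65, 16]]

tr A = -1 and det A = -6, so the characteristic polynomial is λ² − (-1)λ + (-6) with roots 2 and -3.
Eigenvectors give P = [[0, -1], [1, 1]] with P⁻¹ = [[1, 1], [-1, 0]], and A = P·diag(2, -3)·P⁻¹.
Then A⁴ = P·diag(16, 81)·P⁻¹ = [[0, -81], [16, 81]] · [[1, 1], [-1, 0]] = [[81, 0], [-65, 16]].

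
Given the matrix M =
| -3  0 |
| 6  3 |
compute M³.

tr M = 0 and det M = -9, so the characteristic polynomial is λ² − (0)λ + (-9) with roots -3 and 3.
Eigenvectors give P = [[1, 0], [-1, 1]] with P⁻¹ = [[1, 0], [1, 1]], and M = P·diag(-3, 3)·P⁻¹.
Then M³ = P·diag(-27, 27)·P⁻¹ = [[-27, 0], [27, 27]] · [[1, 0], [1, 1]] = [[-27, 0], [54, 27]].

[[-27, 0], [54, 27]]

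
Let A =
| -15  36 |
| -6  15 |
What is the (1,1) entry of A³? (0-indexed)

tr A = 0 and det A = -9, so the characteristic polynomial is λ² − (0)λ + (-9) with roots 3 and -3.
Eigenvectors give P = [[2, -3], [1, -1]] with P⁻¹ = [[-1, 3], [-1, 2]], and A = P·diag(3, -3)·P⁻¹.
Then A³ = P·diag(27, -27)·P⁻¹ = [[54, 81], [27, 27]] · [[-1, 3], [-1, 2]] = [[-135, 324], [-54, 135]].

135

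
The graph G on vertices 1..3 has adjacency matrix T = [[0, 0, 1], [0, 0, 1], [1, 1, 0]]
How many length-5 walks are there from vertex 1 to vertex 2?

0

The number of length-5 walks from vertex 1 to vertex 2 is entry (1,2) of T⁵, where T is the adjacency matrix.
T² = [[1, 1, 0], [1, 1, 0], [0, 0, 2]]
T³ = [[0, 0, 2], [0, 0, 2], [2, 2, 0]]
T⁴ = [[2, 2, 0], [2, 2, 0], [0, 0, 4]]
T⁵ = [[0, 0, 4], [0, 0, 4], [4, 4, 0]]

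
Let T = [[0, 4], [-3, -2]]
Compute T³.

[[24, -32], [24, 40]]

T² = [[-12, -8], [6, -8]]
T³ = [[24, -32], [24, 40]]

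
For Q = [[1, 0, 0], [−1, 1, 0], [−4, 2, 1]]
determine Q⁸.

Q = I + N where N = [[0, 0, 0], [−1, 0, 0], [−4, 2, 0]] is strictly lower-triangular, so N³ = 0.
(I + N)⁸ = I + 8·N + 28·N² = [[1, 0, 0], [−8, 1, 0], [−88, 16, 1]].

[[1, 0, 0], [−8, 1, 0], [−88, 16, 1]]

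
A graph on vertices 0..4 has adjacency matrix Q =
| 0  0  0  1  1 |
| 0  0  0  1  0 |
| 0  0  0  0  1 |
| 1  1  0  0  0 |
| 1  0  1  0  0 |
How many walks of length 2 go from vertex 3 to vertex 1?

0

The number of length-2 walks from vertex 3 to vertex 1 is entry (3,1) of Q^2, where Q is the adjacency matrix.
Q^2 = [[2, 1, 1, 0, 0], [1, 1, 0, 0, 0], [1, 0, 1, 0, 0], [0, 0, 0, 2, 1], [0, 0, 0, 1, 2]]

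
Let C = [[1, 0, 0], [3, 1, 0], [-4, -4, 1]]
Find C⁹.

[[1, 0, 0], [27, 1, 0], [-468, -36, 1]]

C = I + N where N = [[0, 0, 0], [3, 0, 0], [-4, -4, 0]] is strictly lower-triangular, so N³ = 0.
(I + N)⁹ = I + 9·N + 36·N² = [[1, 0, 0], [27, 1, 0], [-468, -36, 1]].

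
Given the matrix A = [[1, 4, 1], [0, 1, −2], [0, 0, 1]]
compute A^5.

[[1, 20, −75], [0, 1, −10], [0, 0, 1]]

A = I + N where N = [[0, 4, 1], [0, 0, −2], [0, 0, 0]] is strictly upper-triangular, so N^3 = 0.
(I + N)^5 = I + 5·N + 10·N^2 = [[1, 20, −75], [0, 1, −10], [0, 0, 1]].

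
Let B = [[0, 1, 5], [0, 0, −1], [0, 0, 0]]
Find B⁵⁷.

[[0, 0, 0], [0, 0, 0], [0, 0, 0]]

B is strictly triangular, hence nilpotent: B³ = 0, so B⁵⁷ = 0.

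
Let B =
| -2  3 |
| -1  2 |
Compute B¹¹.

B² = I (check: tr B = 0 and det B = -1), so B¹¹ = B since 11 is odd.

[[-2, 3], [-1, 2]]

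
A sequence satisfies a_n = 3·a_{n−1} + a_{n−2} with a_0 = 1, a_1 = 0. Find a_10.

12970

With companion matrix A = [[3, 1], [1, 0]], [a_n, a_{n−1}]ᵀ = A·[a_{n−1}, a_{n−2}]ᵀ, so [a_10, a_9]ᵀ = A^9·[a_1, a_0]ᵀ.
A^9 = [[42837, 12970], [12970, 3927]], giving [a_10, a_9]ᵀ = [[12970], [3927]].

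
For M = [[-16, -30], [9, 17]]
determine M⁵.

tr M = 1 and det M = -2, so the characteristic polynomial is λ² − (1)λ + (-2) with roots 2 and -1.
Eigenvectors give P = [[-5, -2], [3, 1]] with P⁻¹ = [[1, 2], [-3, -5]], and M = P·diag(2, -1)·P⁻¹.
Then M⁵ = P·diag(32, -1)·P⁻¹ = [[-160, 2], [96, -1]] · [[1, 2], [-3, -5]] = [[-166, -330], [99, 197]].

[[-166, -330], [99, 197]]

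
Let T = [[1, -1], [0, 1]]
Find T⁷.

[[1, -7], [0, 1]]

T = I + N where N = [[0, -1], [0, 0]] is strictly upper-triangular, so N² = 0.
(I + N)⁷ = I + 7·N = [[1, -7], [0, 1]].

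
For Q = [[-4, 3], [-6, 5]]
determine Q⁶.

[[-62, 63], [-126, 127]]

tr Q = 1 and det Q = -2, so the characteristic polynomial is λ² − (1)λ + (-2) with roots -1 and 2.
Eigenvectors give P = [[1, 1], [1, 2]] with P⁻¹ = [[2, -1], [-1, 1]], and Q = P·diag(-1, 2)·P⁻¹.
Then Q⁶ = P·diag(1, 64)·P⁻¹ = [[1, 64], [1, 128]] · [[2, -1], [-1, 1]] = [[-62, 63], [-126, 127]].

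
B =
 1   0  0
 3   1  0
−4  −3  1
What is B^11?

[[1, 0, 0], [33, 1, 0], [−539, −33, 1]]

B = I + N where N = [[0, 0, 0], [3, 0, 0], [−4, −3, 0]] is strictly lower-triangular, so N^3 = 0.
(I + N)^11 = I + 11·N + 55·N^2 = [[1, 0, 0], [33, 1, 0], [−539, −33, 1]].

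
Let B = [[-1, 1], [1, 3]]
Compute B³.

B² = [[2, 2], [2, 10]]
B³ = [[0, 8], [8, 32]]

[[0, 8], [8, 32]]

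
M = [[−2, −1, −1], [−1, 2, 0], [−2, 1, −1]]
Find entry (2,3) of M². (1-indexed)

1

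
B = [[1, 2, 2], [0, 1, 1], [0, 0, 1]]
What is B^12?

[[1, 24, 156], [0, 1, 12], [0, 0, 1]]

B = I + N where N = [[0, 2, 2], [0, 0, 1], [0, 0, 0]] is strictly upper-triangular, so N^3 = 0.
(I + N)^12 = I + 12·N + 66·N^2 = [[1, 24, 156], [0, 1, 12], [0, 0, 1]].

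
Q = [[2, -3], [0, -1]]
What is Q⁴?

Q² = [[4, -3], [0, 1]]
Q³ = [[8, -9], [0, -1]]
Q⁴ = [[16, -15], [0, 1]]

[[16, -15], [0, 1]]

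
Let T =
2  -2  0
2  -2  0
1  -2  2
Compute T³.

[[0, 0, 0], [0, 0, 0], [0, -4, 8]]

T² = [[0, 0, 0], [0, 0, 0], [0, -2, 4]]
T³ = [[0, 0, 0], [0, 0, 0], [0, -4, 8]]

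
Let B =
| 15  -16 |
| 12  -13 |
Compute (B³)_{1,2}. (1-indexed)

-112

tr B = 2 and det B = -3, so the characteristic polynomial is λ² − (2)λ + (-3) with roots -1 and 3.
Eigenvectors give P = [[1, 4], [1, 3]] with P⁻¹ = [[-3, 4], [1, -1]], and B = P·diag(-1, 3)·P⁻¹.
Then B³ = P·diag(-1, 27)·P⁻¹ = [[-1, 108], [-1, 81]] · [[-3, 4], [1, -1]] = [[111, -112], [84, -85]].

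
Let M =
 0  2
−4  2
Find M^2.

[[−8, 4], [−8, −4]]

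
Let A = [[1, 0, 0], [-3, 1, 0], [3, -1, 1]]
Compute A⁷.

[[1, 0, 0], [-21, 1, 0], [84, -7, 1]]

A = I + N where N = [[0, 0, 0], [-3, 0, 0], [3, -1, 0]] is strictly lower-triangular, so N³ = 0.
(I + N)⁷ = I + 7·N + 21·N² = [[1, 0, 0], [-21, 1, 0], [84, -7, 1]].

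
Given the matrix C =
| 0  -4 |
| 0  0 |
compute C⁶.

C is strictly triangular, hence nilpotent: C² = 0, so C⁶ = 0.

[[0, 0], [0, 0]]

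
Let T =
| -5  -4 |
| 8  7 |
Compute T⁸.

tr T = 2 and det T = -3, so the characteristic polynomial is λ² − (2)λ + (-3) with roots -1 and 3.
Eigenvectors give P = [[-1, -1], [1, 2]] with P⁻¹ = [[-2, -1], [1, 1]], and T = P·diag(-1, 3)·P⁻¹.
Then T⁸ = P·diag(1, 6561)·P⁻¹ = [[-1, -6561], [1, 13122]] · [[-2, -1], [1, 1]] = [[-6559, -6560], [13120, 13121]].

[[-6559, -6560], [13120, 13121]]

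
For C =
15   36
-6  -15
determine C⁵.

tr C = 0 and det C = -9, so the characteristic polynomial is λ² − (0)λ + (-9) with roots -3 and 3.
Eigenvectors give P = [[-2, -3], [1, 1]] with P⁻¹ = [[1, 3], [-1, -2]], and C = P·diag(-3, 3)·P⁻¹.
Then C⁵ = P·diag(-243, 243)·P⁻¹ = [[486, -729], [-243, 243]] · [[1, 3], [-1, -2]] = [[1215, 2916], [-486, -1215]].

[[1215, 2916], [-486, -1215]]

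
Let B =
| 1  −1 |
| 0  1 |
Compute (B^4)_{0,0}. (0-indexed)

1

B = I + N where N = [[0, −1], [0, 0]] is strictly upper-triangular, so N^2 = 0.
(I + N)^4 = I + 4·N = [[1, −4], [0, 1]].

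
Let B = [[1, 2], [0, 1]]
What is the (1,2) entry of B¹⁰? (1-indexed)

B = I + N where N = [[0, 2], [0, 0]] is strictly upper-triangular, so N² = 0.
(I + N)¹⁰ = I + 10·N = [[1, 20], [0, 1]].

20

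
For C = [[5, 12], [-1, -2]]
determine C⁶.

tr C = 3 and det C = 2, so the characteristic polynomial is λ² − (3)λ + (2) with roots 2 and 1.
Eigenvectors give P = [[4, -3], [-1, 1]] with P⁻¹ = [[1, 3], [1, 4]], and C = P·diag(2, 1)·P⁻¹.
Then C⁶ = P·diag(64, 1)·P⁻¹ = [[256, -3], [-64, 1]] · [[1, 3], [1, 4]] = [[253, 756], [-63, -188]].

[[253, 756], [-63, -188]]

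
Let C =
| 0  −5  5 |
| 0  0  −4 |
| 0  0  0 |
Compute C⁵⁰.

[[0, 0, 0], [0, 0, 0], [0, 0, 0]]

C is strictly triangular, hence nilpotent: C³ = 0, so C⁵⁰ = 0.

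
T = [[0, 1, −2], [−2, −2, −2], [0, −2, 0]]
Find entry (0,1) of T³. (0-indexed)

T² = [[−2, 2, −2], [4, 6, 8], [4, 4, 4]]
T³ = [[−4, −2, 0], [−12, −24, −20], [−8, −12, −16]]

−2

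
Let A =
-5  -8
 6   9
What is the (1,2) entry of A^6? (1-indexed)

tr A = 4 and det A = 3, so the characteristic polynomial is λ² − (4)λ + (3) with roots 1 and 3.
Eigenvectors give P = [[4, -1], [-3, 1]] with P⁻¹ = [[1, 1], [3, 4]], and A = P·diag(1, 3)·P⁻¹.
Then A^6 = P·diag(1, 729)·P⁻¹ = [[4, -729], [-3, 729]] · [[1, 1], [3, 4]] = [[-2183, -2912], [2184, 2913]].

-2912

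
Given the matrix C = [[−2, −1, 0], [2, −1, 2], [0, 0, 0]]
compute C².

[[2, 3, −2], [−6, −1, −2], [0, 0, 0]]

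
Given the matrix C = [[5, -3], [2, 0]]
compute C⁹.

[[58025, -57513], [38342, -37830]]

tr C = 5 and det C = 6, so the characteristic polynomial is λ² − (5)λ + (6) with roots 2 and 3.
Eigenvectors give P = [[1, -3], [1, -2]] with P⁻¹ = [[-2, 3], [-1, 1]], and C = P·diag(2, 3)·P⁻¹.
Then C⁹ = P·diag(512, 19683)·P⁻¹ = [[512, -59049], [512, -39366]] · [[-2, 3], [-1, 1]] = [[58025, -57513], [38342, -37830]].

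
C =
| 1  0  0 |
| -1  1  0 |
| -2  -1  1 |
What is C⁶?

C = I + N where N = [[0, 0, 0], [-1, 0, 0], [-2, -1, 0]] is strictly lower-triangular, so N³ = 0.
(I + N)⁶ = I + 6·N + 15·N² = [[1, 0, 0], [-6, 1, 0], [3, -6, 1]].

[[1, 0, 0], [-6, 1, 0], [3, -6, 1]]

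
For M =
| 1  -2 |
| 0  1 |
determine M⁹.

M = I + N where N = [[0, -2], [0, 0]] is strictly upper-triangular, so N² = 0.
(I + N)⁹ = I + 9·N = [[1, -18], [0, 1]].

[[1, -18], [0, 1]]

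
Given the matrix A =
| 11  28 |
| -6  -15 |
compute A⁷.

tr A = -4 and det A = 3, so the characteristic polynomial is λ² − (-4)λ + (3) with roots -3 and -1.
Eigenvectors give P = [[-2, 7], [1, -3]] with P⁻¹ = [[3, 7], [1, 2]], and A = P·diag(-3, -1)·P⁻¹.
Then A⁷ = P·diag(-2187, -1)·P⁻¹ = [[4374, -7], [-2187, 3]] · [[3, 7], [1, 2]] = [[13115, 30604], [-6558, -15303]].

[[13115, 30604], [-6558, -15303]]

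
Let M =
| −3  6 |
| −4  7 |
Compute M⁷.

tr M = 4 and det M = 3, so the characteristic polynomial is λ² − (4)λ + (3) with roots 1 and 3.
Eigenvectors give P = [[3, 1], [2, 1]] with P⁻¹ = [[1, −1], [−2, 3]], and M = P·diag(1, 3)·P⁻¹.
Then M⁷ = P·diag(1, 2187)·P⁻¹ = [[3, 2187], [2, 2187]] · [[1, −1], [−2, 3]] = [[−4371, 6558], [−4372, 6559]].

[[−4371, 6558], [−4372, 6559]]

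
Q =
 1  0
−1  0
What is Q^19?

Q² = Q (a projection; rank 1, trace 1), so Q^19 = Q.

[[1, 0], [−1, 0]]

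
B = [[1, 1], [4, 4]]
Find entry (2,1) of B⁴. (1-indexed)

B² = [[5, 5], [20, 20]]
B³ = [[25, 25], [100, 100]]
B⁴ = [[125, 125], [500, 500]]

500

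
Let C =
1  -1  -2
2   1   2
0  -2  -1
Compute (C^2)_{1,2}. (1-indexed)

2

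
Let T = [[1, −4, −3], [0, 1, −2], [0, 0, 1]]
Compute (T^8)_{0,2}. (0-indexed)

200

T = I + N where N = [[0, −4, −3], [0, 0, −2], [0, 0, 0]] is strictly upper-triangular, so N^3 = 0.
(I + N)^8 = I + 8·N + 28·N^2 = [[1, −32, 200], [0, 1, −16], [0, 0, 1]].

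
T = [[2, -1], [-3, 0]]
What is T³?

T² = [[7, -2], [-6, 3]]
T³ = [[20, -7], [-21, 6]]

[[20, -7], [-21, 6]]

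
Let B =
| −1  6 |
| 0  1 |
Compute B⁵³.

[[−1, 6], [0, 1]]

B² = I (check: tr B = 0 and det B = −1), so B⁵³ = B since 53 is odd.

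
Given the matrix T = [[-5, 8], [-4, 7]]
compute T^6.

[[-727, 1456], [-728, 1457]]

tr T = 2 and det T = -3, so the characteristic polynomial is λ² − (2)λ + (-3) with roots -1 and 3.
Eigenvectors give P = [[2, 1], [1, 1]] with P⁻¹ = [[1, -1], [-1, 2]], and T = P·diag(-1, 3)·P⁻¹.
Then T^6 = P·diag(1, 729)·P⁻¹ = [[2, 729], [1, 729]] · [[1, -1], [-1, 2]] = [[-727, 1456], [-728, 1457]].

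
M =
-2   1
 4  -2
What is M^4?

M^2 = [[8, -4], [-16, 8]]
M^3 = [[-32, 16], [64, -32]]
M^4 = [[128, -64], [-256, 128]]

[[128, -64], [-256, 128]]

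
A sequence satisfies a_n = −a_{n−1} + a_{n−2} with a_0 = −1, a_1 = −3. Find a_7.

−31

With companion matrix A = [[−1, 1], [1, 0]], [a_n, a_{n−1}]ᵀ = A·[a_{n−1}, a_{n−2}]ᵀ, so [a_7, a_6]ᵀ = A⁶·[a_1, a_0]ᵀ.
A⁶ = [[13, −8], [−8, 5]], giving [a_7, a_6]ᵀ = [[−31], [19]].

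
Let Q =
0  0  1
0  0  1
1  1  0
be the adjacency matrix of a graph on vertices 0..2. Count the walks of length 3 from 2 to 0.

2

The number of length-3 walks from vertex 2 to vertex 0 is entry (2,0) of Q^3, where Q is the adjacency matrix.
Q^2 = [[1, 1, 0], [1, 1, 0], [0, 0, 2]]
Q^3 = [[0, 0, 2], [0, 0, 2], [2, 2, 0]]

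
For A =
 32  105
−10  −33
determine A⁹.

tr A = −1 and det A = −6, so the characteristic polynomial is λ² − (−1)λ + (−6) with roots 2 and −3.
Eigenvectors give P = [[7, −3], [−2, 1]] with P⁻¹ = [[1, 3], [2, 7]], and A = P·diag(2, −3)·P⁻¹.
Then A⁹ = P·diag(512, −19683)·P⁻¹ = [[3584, 59049], [−1024, −19683]] · [[1, 3], [2, 7]] = [[121682, 424095], [−40390, −140853]].

[[121682, 424095], [−40390, −140853]]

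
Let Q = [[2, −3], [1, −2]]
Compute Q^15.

Q² = I (check: tr Q = 0 and det Q = −1), so Q^15 = Q since 15 is odd.

[[2, −3], [1, −2]]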